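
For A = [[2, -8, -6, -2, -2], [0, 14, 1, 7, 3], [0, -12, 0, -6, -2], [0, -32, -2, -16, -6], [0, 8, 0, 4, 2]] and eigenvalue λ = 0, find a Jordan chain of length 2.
v_1 = [[0, -2, 1, 4, 0]]^T, v_2 = [[2, 1, 0, -2, 0]]^T

We seek v_1 ∈ ker(A^2) \ ker(A), then set v_{i+1} = A v_i.

One such chain is v_1 = [[0, -2, 1, 4, 0]]^T, v_2 = [[2, 1, 0, -2, 0]]^T. Check: A v_2 = [[0, 0, 0, 0, 0]]^T = 0.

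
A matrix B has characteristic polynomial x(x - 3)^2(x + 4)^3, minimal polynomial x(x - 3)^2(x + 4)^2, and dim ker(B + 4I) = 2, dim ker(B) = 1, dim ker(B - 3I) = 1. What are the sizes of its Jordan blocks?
Jordan blocks: (-4, 2), (-4, 1), (0, 1), (3, 2)

λ = -4: algebraic multiplicity 3 (exponent in χ_B), largest block size 2 (exponent in m_B), 2 blocks (geometric multiplicity). These force block sizes [2, 1].
λ = 0: algebraic multiplicity 1 (exponent in χ_B), largest block size 1 (exponent in m_B), 1 block (geometric multiplicity). This forces block sizes [1].
λ = 3: algebraic multiplicity 2 (exponent in χ_B), largest block size 2 (exponent in m_B), 1 block (geometric multiplicity). This forces block sizes [2].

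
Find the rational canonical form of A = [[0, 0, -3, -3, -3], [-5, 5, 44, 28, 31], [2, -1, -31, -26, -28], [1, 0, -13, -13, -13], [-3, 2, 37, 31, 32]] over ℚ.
R = [[0, 0, 0, 0, -3], [1, 0, 0, 0, -13], [0, 1, 0, 0, -22], [0, 0, 1, 0, -18], [0, 0, 0, 1, -7]]

The invariant factors of A (the non-unit diagonal entries of the Smith normal form of xI - A over ℚ[x]) are (x + 1)^4(x + 3), each dividing the next. The characteristic polynomial is their product, (x + 1)^4(x + 3).

The rational canonical form is the block-diagonal matrix of companion matrices C(f_i):
R = [[0, 0, 0, 0, -3], [1, 0, 0, 0, -13], [0, 1, 0, 0, -22], [0, 0, 1, 0, -18], [0, 0, 0, 1, -7]].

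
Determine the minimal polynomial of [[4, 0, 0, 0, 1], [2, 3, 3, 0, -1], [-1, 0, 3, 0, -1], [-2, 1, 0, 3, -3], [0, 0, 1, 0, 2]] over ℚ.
m_A(x) = (x - 3)^3

The characteristic polynomial factors as (x - 3)^5. The minimal polynomial is ∏(x - λ)^{k_λ} where k_λ is the size of the largest Jordan block at λ.

For λ = 3: rank(A - 3I) = 3, and the largest Jordan block has size 3 (the smallest k with rank((A - 3I)^k) = rank((A - 3I)^(k+1))).

So m_A(x) = (x - 3)^3.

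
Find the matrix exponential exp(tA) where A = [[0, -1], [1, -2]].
A has Jordan form J = [[-1, 1], [0, -1]] with A = PJP^{-1}, so e^{tA} = P e^{tJ} P^{-1}.

For a Jordan block J_k(λ), e^{tJ_k(λ)} = e^{λt} · (I + tN + t^2 N^2/2! + ... + t^{k-1} N^{k-1}/(k-1)!) where N is the nilpotent superdiagonal part.

Assembling the blocks and conjugating back gives the entries of e^{tA} as shown above.

e^{tA} = [[(t + 1)*e^{-t}, -t*e^{-t}], [t*e^{-t}, (1 - t)*e^{-t}]]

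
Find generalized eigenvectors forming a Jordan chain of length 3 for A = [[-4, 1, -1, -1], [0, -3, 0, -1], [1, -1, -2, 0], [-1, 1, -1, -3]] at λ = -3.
We seek v_1 ∈ ker((A + 3I)^3) \ ker((A + 3I)^2), then set v_{i+1} = (A + 3I) v_i.

One such chain is v_1 = [[0, 0, 1, -1]]^T, v_2 = [[0, 1, 1, -1]]^T, v_3 = [[1, 1, 0, 0]]^T. Check: (A + 3I) v_3 = [[0, 0, 0, 0]]^T = 0.

v_1 = [[0, 0, 1, -1]]^T, v_2 = [[0, 1, 1, -1]]^T, v_3 = [[1, 1, 0, 0]]^T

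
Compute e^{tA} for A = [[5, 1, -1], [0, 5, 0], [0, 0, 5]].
e^{tA} = [[e^{5*t}, t*e^{5*t}, -t*e^{5*t}], [0, e^{5*t}, 0], [0, 0, e^{5*t}]]

A has Jordan form J = [[5, 1, 0], [0, 5, 0], [0, 0, 5]] with A = PJP^{-1}, so e^{tA} = P e^{tJ} P^{-1}.

For a Jordan block J_k(λ), e^{tJ_k(λ)} = e^{λt} · (I + tN + t^2 N^2/2! + ... + t^{k-1} N^{k-1}/(k-1)!) where N is the nilpotent superdiagonal part.

Assembling the blocks and conjugating back gives the entries of e^{tA} as shown above.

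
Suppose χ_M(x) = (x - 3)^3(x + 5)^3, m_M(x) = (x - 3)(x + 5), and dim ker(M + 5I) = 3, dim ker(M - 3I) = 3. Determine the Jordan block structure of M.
λ = -5: algebraic multiplicity 3 (exponent in χ_M), largest block size 1 (exponent in m_M), 3 blocks (geometric multiplicity). These force block sizes [1, 1, 1].
λ = 3: algebraic multiplicity 3 (exponent in χ_M), largest block size 1 (exponent in m_M), 3 blocks (geometric multiplicity). These force block sizes [1, 1, 1].

Jordan blocks: (-5, 1), (-5, 1), (-5, 1), (3, 1), (3, 1), (3, 1)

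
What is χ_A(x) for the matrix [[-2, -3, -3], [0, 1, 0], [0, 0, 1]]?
χ_A(x) = (x - 1)^2(x + 2)

xI - A = [[x + 2, 3, 3], [0, x - 1, 0], [0, 0, x - 1]].

Expanding det(xI - A) along the first row:
det(xI - A) = + (x + 2)·det([[x - 1, 0], [0, x - 1]]) - (3)·det([[0, 0], [0, x - 1]]) + (3)·det([[0, x - 1], [0, 0]]).

Evaluating gives χ_A(x) = x^3 - 3x + 2 = (x - 1)^2(x + 2).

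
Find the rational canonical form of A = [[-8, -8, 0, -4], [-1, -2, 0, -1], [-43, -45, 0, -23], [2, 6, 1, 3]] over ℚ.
R = [[0, 0, 0, -4], [1, 0, 0, -13], [0, 1, 0, -15], [0, 0, 1, -7]]

The invariant factors of A (the non-unit diagonal entries of the Smith normal form of xI - A over ℚ[x]) are (x + 1)^3(x + 4), each dividing the next. The characteristic polynomial is their product, (x + 1)^3(x + 4).

The rational canonical form is the block-diagonal matrix of companion matrices C(f_i):
R = [[0, 0, 0, -4], [1, 0, 0, -13], [0, 1, 0, -15], [0, 0, 1, -7]].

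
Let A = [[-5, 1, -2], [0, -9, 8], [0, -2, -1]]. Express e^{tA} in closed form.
A has Jordan form J = [[-5, 1, 0], [0, -5, 0], [0, 0, -5]] with A = PJP^{-1}, so e^{tA} = P e^{tJ} P^{-1}.

For a Jordan block J_k(λ), e^{tJ_k(λ)} = e^{λt} · (I + tN + t^2 N^2/2! + ... + t^{k-1} N^{k-1}/(k-1)!) where N is the nilpotent superdiagonal part.

Assembling the blocks and conjugating back gives the entries of e^{tA} as shown above.

e^{tA} = [[e^{-5*t}, t*e^{-5*t}, -2*t*e^{-5*t}], [0, (1 - 4*t)*e^{-5*t}, 8*t*e^{-5*t}], [0, -2*t*e^{-5*t}, (4*t + 1)*e^{-5*t}]]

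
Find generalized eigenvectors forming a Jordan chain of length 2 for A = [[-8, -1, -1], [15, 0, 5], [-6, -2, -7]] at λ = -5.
v_1 = [[-1, 5, -1]]^T, v_2 = [[-1, 5, -2]]^T

We seek v_1 ∈ ker((A + 5I)^2) \ ker(A + 5I), then set v_{i+1} = (A + 5I) v_i.

One such chain is v_1 = [[-1, 5, -1]]^T, v_2 = [[-1, 5, -2]]^T. Check: (A + 5I) v_2 = [[0, 0, 0]]^T = 0.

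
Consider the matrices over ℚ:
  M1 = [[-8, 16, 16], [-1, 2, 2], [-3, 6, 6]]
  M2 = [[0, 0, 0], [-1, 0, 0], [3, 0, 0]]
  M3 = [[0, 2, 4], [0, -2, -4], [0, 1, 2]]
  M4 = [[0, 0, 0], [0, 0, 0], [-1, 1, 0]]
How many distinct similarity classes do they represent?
1 class: {M1, M2, M3, M4}

Characteristic polynomials: χ_{M1} = x^3, χ_{M2} = x^3, χ_{M3} = x^3, χ_{M4} = x^3.

{M1, M2, M3, M4}: invariant factors x, x^2.

Matrices are similar if and only if their invariant-factor lists agree; the partition into similarity classes is {M1, M2, M3, M4}.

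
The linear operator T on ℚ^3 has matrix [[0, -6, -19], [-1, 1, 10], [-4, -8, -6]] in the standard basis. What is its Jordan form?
The characteristic polynomial is det(xI - A) = (x - 3)(x + 4)^2, so the eigenvalues are -4 (algebraic multiplicity 2), 3 (algebraic multiplicity 1).

For λ = -4: rank(A + 4I) = 2, rank((A + 4I)^2) = 1. The eigenspace has dimension 3 - 2 = 1, so there is 1 Jordan block; the rank sequence gives block sizes [2].

For λ = 3: algebraic multiplicity 1 gives one 1×1 block.

Assembling the blocks gives the Jordan form J above.

J = [[-4, 1, 0], [0, -4, 0], [0, 0, 3]]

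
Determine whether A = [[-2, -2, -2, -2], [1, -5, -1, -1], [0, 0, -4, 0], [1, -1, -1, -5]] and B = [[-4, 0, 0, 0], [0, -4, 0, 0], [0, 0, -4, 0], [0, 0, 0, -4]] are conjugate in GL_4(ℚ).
Both have characteristic polynomial (x + 4)^4, but the minimal polynomial of A is (x + 4)^2 while the minimal polynomial of B is x + 4. The minimal polynomial is a similarity invariant, so A and B are not similar.

No.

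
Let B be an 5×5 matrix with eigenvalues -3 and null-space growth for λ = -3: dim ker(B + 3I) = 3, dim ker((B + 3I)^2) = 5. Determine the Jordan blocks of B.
λ = -3: successive nullity increments [3, 2] count blocks of size ≥ k; block sizes are [2, 2, 1].

Jordan blocks: (-3, 2), (-3, 2), (-3, 1)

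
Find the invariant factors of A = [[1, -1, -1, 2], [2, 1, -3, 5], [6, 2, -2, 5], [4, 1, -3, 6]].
(x - 2)^2(x - 1)^2

The Jordan structure of A has elementary divisors (x - 1)^2, (x - 2)^2. Arranging the block sizes at each eigenvalue in decreasing order and taking row products gives the invariant factors.

Invariant factors (smallest first, each dividing the next): (x - 2)^2(x - 1)^2.

Check: the last factor (x - 2)^2(x - 1)^2 is the minimal polynomial, and the product (x - 2)^2(x - 1)^2 is the characteristic polynomial.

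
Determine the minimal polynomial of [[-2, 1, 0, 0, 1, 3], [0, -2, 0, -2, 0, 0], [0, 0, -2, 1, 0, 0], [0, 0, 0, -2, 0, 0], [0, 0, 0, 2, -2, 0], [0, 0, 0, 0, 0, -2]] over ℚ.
m_A(x) = (x + 2)^2

The characteristic polynomial factors as (x + 2)^6. The minimal polynomial is ∏(x - λ)^{k_λ} where k_λ is the size of the largest Jordan block at λ.

For λ = -2: rank(A + 2I) = 2, and the largest Jordan block has size 2 (the smallest k with rank((A + 2I)^k) = rank((A + 2I)^(k+1))).

So m_A(x) = (x + 2)^2.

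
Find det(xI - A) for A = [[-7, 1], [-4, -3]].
xI - A = [[x + 7, -1], [4, x + 3]].

Expanding det(xI - A) along the first row:
det(xI - A) = + (x + 7)·det([[x + 3]]) - (-1)·det([[4]]).

Evaluating gives χ_A(x) = x^2 + 10x + 25 = (x + 5)^2.

χ_A(x) = (x + 5)^2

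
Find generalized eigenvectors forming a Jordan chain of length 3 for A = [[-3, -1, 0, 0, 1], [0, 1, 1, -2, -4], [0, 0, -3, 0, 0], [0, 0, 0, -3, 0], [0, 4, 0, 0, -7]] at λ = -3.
v_1 = [[-1, 2, -1, -1, 2]]^T, v_2 = [[0, 1, 0, 0, 0]]^T, v_3 = [[-1, 4, 0, 0, 4]]^T

We seek v_1 ∈ ker((A + 3I)^3) \ ker((A + 3I)^2), then set v_{i+1} = (A + 3I) v_i.

One such chain is v_1 = [[-1, 2, -1, -1, 2]]^T, v_2 = [[0, 1, 0, 0, 0]]^T, v_3 = [[-1, 4, 0, 0, 4]]^T. Check: (A + 3I) v_3 = [[0, 0, 0, 0, 0]]^T = 0.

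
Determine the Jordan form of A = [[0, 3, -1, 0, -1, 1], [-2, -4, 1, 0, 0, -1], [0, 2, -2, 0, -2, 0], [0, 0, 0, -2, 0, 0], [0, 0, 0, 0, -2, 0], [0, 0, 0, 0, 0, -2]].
The characteristic polynomial is det(xI - A) = (x + 2)^6, so the eigenvalues are -2 (algebraic multiplicity 6).

For λ = -2: rank(A + 2I) = 2, rank((A + 2I)^2) = 1, rank((A + 2I)^3) = 0. The eigenspace has dimension 6 - 2 = 4, so there are 4 Jordan blocks; the rank sequence gives block sizes [3, 1, 1, 1].

Assembling the blocks gives the Jordan form J above.

J = [[-2, 1, 0, 0, 0, 0], [0, -2, 1, 0, 0, 0], [0, 0, -2, 0, 0, 0], [0, 0, 0, -2, 0, 0], [0, 0, 0, 0, -2, 0], [0, 0, 0, 0, 0, -2]]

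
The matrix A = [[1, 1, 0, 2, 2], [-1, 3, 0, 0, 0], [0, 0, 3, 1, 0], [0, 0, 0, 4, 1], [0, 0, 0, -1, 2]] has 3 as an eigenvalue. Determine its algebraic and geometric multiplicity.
The characteristic polynomial is (x - 3)^3(x - 2)^2, so the factor x - 3 appears with exponent 3: the algebraic multiplicity is 3.

rank(A - 3I) = 4, so the eigenspace has dimension 5 - 4 = 1: the geometric multiplicity is 1.

Since 1 < 3, A is not diagonalizable.

algebraic multiplicity 3, geometric multiplicity 1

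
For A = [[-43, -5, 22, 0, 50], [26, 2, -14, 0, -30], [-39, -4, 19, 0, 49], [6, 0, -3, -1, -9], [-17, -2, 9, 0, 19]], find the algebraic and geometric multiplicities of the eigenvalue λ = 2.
The characteristic polynomial is (x - 2)(x + 1)^2(x + 2)^2, so the factor x - 2 appears with exponent 1: the algebraic multiplicity is 1.

rank(A - 2I) = 4, so the eigenspace has dimension 5 - 4 = 1: the geometric multiplicity is 1.

algebraic multiplicity 1, geometric multiplicity 1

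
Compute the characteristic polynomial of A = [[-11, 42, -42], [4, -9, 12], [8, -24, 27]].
xI - A = [[x + 11, -42, 42], [-4, x + 9, -12], [-8, 24, x - 27]].

Expanding det(xI - A) along the first row:
det(xI - A) = + (x + 11)·det([[x + 9, -12], [24, x - 27]]) - (-42)·det([[-4, -12], [-8, x - 27]]) + (42)·det([[-4, x + 9], [-8, 24]]).

Evaluating gives χ_A(x) = x^3 - 7x^2 + 15x - 9 = (x - 3)^2(x - 1).

χ_A(x) = (x - 3)^2(x - 1)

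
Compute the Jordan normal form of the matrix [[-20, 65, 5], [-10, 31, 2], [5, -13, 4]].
J = [[5, 1, 0], [0, 5, 0], [0, 0, 5]]

The characteristic polynomial is det(xI - A) = (x - 5)^3, so the eigenvalues are 5 (algebraic multiplicity 3).

For λ = 5: rank(A - 5I) = 1, rank((A - 5I)^2) = 0. The eigenspace has dimension 3 - 1 = 2, so there are 2 Jordan blocks; the rank sequence gives block sizes [2, 1].

Assembling the blocks gives the Jordan form J above.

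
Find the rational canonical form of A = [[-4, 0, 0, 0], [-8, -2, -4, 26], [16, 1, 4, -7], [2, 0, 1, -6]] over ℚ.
R = [[-4, 0, 0, 0], [0, 0, 0, 36], [0, 1, 0, 9], [0, 0, 1, -4]]

The invariant factors of A (the non-unit diagonal entries of the Smith normal form of xI - A over ℚ[x]) are x + 4, (x - 3)(x + 3)(x + 4), each dividing the next. The characteristic polynomial is their product, (x - 3)(x + 3)(x + 4)^2.

The rational canonical form is the block-diagonal matrix of companion matrices C(f_i):
R = [[-4, 0, 0, 0], [0, 0, 0, 36], [0, 1, 0, 9], [0, 0, 1, -4]].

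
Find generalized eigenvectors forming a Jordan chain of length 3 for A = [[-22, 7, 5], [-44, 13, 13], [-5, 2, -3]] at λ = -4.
v_1 = [[-2, -5, 0]]^T, v_2 = [[1, 3, 0]]^T, v_3 = [[3, 7, 1]]^T

We seek v_1 ∈ ker((A + 4I)^3) \ ker((A + 4I)^2), then set v_{i+1} = (A + 4I) v_i.

One such chain is v_1 = [[-2, -5, 0]]^T, v_2 = [[1, 3, 0]]^T, v_3 = [[3, 7, 1]]^T. Check: (A + 4I) v_3 = [[0, 0, 0]]^T = 0.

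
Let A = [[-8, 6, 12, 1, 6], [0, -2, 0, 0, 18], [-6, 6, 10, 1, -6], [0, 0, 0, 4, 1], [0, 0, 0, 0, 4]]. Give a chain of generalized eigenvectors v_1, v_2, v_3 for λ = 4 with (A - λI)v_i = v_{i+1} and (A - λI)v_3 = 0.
We seek v_1 ∈ ker((A - 4I)^3) \ ker((A - 4I)^2), then set v_{i+1} = (A - 4I) v_i.

One such chain is v_1 = [[2, 3, 0, 0, 1]]^T, v_2 = [[0, 0, 0, 1, 0]]^T, v_3 = [[1, 0, 1, 0, 0]]^T. Check: (A - 4I) v_3 = [[0, 0, 0, 0, 0]]^T = 0.

v_1 = [[2, 3, 0, 0, 1]]^T, v_2 = [[0, 0, 0, 1, 0]]^T, v_3 = [[1, 0, 1, 0, 0]]^T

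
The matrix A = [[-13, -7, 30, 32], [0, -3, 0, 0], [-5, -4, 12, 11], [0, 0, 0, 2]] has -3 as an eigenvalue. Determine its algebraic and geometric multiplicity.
algebraic multiplicity 2, geometric multiplicity 1

The characteristic polynomial is (x - 2)^2(x + 3)^2, so the factor x + 3 appears with exponent 2: the algebraic multiplicity is 2.

rank(A + 3I) = 3, so the eigenspace has dimension 4 - 3 = 1: the geometric multiplicity is 1.

Since 1 < 2, A is not diagonalizable.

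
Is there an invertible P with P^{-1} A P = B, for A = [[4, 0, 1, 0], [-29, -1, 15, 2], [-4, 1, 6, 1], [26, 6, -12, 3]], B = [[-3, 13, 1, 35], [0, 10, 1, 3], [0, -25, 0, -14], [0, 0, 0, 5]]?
Yes.

Two matrices over a field are similar if and only if they have the same invariant factors.

Both A and B have characteristic polynomial (x - 5)^3(x + 3) and minimal polynomial (x - 5)^3(x + 3). Computing further, both have invariant factors (x - 5)^3(x + 3). Hence A and B are similar.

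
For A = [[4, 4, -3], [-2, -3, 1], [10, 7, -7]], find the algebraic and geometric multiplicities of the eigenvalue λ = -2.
algebraic multiplicity 3, geometric multiplicity 1

The characteristic polynomial is (x + 2)^3, so the factor x + 2 appears with exponent 3: the algebraic multiplicity is 3.

rank(A + 2I) = 2, so the eigenspace has dimension 3 - 2 = 1: the geometric multiplicity is 1.

Since 1 < 3, A is not diagonalizable.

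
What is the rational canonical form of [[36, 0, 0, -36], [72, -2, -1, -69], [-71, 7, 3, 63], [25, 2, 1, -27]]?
R = [[0, 0, 0, -36], [1, 0, 0, -60], [0, 1, 0, -13], [0, 0, 1, 10]]

The invariant factors of A (the non-unit diagonal entries of the Smith normal form of xI - A over ℚ[x]) are (x - 6)^2(x + 1)^2, each dividing the next. The characteristic polynomial is their product, (x - 6)^2(x + 1)^2.

The rational canonical form is the block-diagonal matrix of companion matrices C(f_i):
R = [[0, 0, 0, -36], [1, 0, 0, -60], [0, 1, 0, -13], [0, 0, 1, 10]].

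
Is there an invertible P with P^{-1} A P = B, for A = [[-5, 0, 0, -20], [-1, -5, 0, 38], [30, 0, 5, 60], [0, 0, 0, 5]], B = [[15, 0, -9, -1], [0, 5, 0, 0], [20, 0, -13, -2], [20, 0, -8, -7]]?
Yes.

Two matrices over a field are similar if and only if they have the same invariant factors.

Both A and B have characteristic polynomial (x - 5)^2(x + 5)^2 and minimal polynomial (x - 5)(x + 5)^2. Computing further, both have invariant factors x - 5, (x - 5)(x + 5)^2. Hence A and B are similar.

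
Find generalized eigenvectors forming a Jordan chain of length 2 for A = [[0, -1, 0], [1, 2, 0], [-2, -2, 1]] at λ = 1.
We seek v_1 ∈ ker((A - I)^2) \ ker(A - I), then set v_{i+1} = (A - I) v_i.

One such chain is v_1 = [[1, 0, -2]]^T, v_2 = [[-1, 1, -2]]^T. Check: (A - I) v_2 = [[0, 0, 0]]^T = 0.

v_1 = [[1, 0, -2]]^T, v_2 = [[-1, 1, -2]]^T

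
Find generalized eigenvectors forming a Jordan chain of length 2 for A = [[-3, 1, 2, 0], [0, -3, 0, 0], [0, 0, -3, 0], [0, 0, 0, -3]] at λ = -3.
v_1 = [[1, 1, 0, 2]]^T, v_2 = [[1, 0, 0, 0]]^T

We seek v_1 ∈ ker((A + 3I)^2) \ ker(A + 3I), then set v_{i+1} = (A + 3I) v_i.

One such chain is v_1 = [[1, 1, 0, 2]]^T, v_2 = [[1, 0, 0, 0]]^T. Check: (A + 3I) v_2 = [[0, 0, 0, 0]]^T = 0.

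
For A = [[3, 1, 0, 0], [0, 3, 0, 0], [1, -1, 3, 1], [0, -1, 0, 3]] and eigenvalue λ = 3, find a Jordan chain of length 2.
v_1 = [[-2, 1, 0, 0]]^T, v_2 = [[1, 0, -3, -1]]^T

We seek v_1 ∈ ker((A - 3I)^2) \ ker(A - 3I), then set v_{i+1} = (A - 3I) v_i.

One such chain is v_1 = [[-2, 1, 0, 0]]^T, v_2 = [[1, 0, -3, -1]]^T. Check: (A - 3I) v_2 = [[0, 0, 0, 0]]^T = 0.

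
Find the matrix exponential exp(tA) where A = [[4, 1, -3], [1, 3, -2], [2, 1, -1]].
e^{tA} = [[(-t^2 + 4*t + 2)*e^{2*t}/2, t*e^{2*t}, t*(t - 6)*e^{2*t}/2], [t*(2 - t)*e^{2*t}/2, (t + 1)*e^{2*t}, t*(t - 4)*e^{2*t}/2], [t*(4 - t)*e^{2*t}/2, t*e^{2*t}, (t^2 - 6*t + 2)*e^{2*t}/2]]

A has Jordan form J = [[2, 1, 0], [0, 2, 1], [0, 0, 2]] with A = PJP^{-1}, so e^{tA} = P e^{tJ} P^{-1}.

For a Jordan block J_k(λ), e^{tJ_k(λ)} = e^{λt} · (I + tN + t^2 N^2/2! + ... + t^{k-1} N^{k-1}/(k-1)!) where N is the nilpotent superdiagonal part.

Assembling the blocks and conjugating back gives the entries of e^{tA} as shown above.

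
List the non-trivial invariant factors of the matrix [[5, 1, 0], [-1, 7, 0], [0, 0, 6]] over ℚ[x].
x - 6, (x - 6)^2

The Jordan structure of A has elementary divisors (x - 6)^2, (x - 6). Arranging the block sizes at each eigenvalue in decreasing order and taking row products gives the invariant factors.

Invariant factors (smallest first, each dividing the next): x - 6, (x - 6)^2.

Check: the last factor (x - 6)^2 is the minimal polynomial, and the product (x - 6)^3 is the characteristic polynomial.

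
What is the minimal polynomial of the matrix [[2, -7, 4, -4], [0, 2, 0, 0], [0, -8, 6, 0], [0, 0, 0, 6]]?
The characteristic polynomial factors as (x - 6)^2(x - 2)^2. The minimal polynomial is ∏(x - λ)^{k_λ} where k_λ is the size of the largest Jordan block at λ.

For λ = 2: rank(A - 2I) = 3, and the largest Jordan block has size 2 (the smallest k with rank((A - 2I)^k) = rank((A - 2I)^(k+1))).
For λ = 6: rank(A - 6I) = 2, and the largest Jordan block has size 1 (the smallest k with rank((A - 6I)^k) = rank((A - 6I)^(k+1))).

So m_A(x) = (x - 6)(x - 2)^2.

m_A(x) = (x - 6)(x - 2)^2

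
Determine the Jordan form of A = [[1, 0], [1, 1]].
The characteristic polynomial is det(xI - A) = (x - 1)^2, so the eigenvalues are 1 (algebraic multiplicity 2).

For λ = 1: rank(A - I) = 1, rank((A - I)^2) = 0. The eigenspace has dimension 2 - 1 = 1, so there is 1 Jordan block; the rank sequence gives block sizes [2].

Assembling the blocks gives the Jordan form J above.

J = [[1, 1], [0, 1]]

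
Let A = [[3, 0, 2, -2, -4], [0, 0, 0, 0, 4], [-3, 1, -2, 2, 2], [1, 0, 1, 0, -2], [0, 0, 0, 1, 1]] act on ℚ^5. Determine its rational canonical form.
R = [[1, 0, 0, 0, 0], [0, 0, 0, 0, 4], [0, 1, 0, 0, -2], [0, 0, 1, 0, -2], [0, 0, 0, 1, 1]]

The invariant factors of A (the non-unit diagonal entries of the Smith normal form of xI - A over ℚ[x]) are x - 1, (x - 1)(x^3 + 2x + 4), each dividing the next. The characteristic polynomial is their product, (x - 1)^2(x^3 + 2x + 4).

The rational canonical form is the block-diagonal matrix of companion matrices C(f_i):
R = [[1, 0, 0, 0, 0], [0, 0, 0, 0, 4], [0, 1, 0, 0, -2], [0, 0, 1, 0, -2], [0, 0, 0, 1, 1]].

Note the characteristic polynomial does not split into linear factors over ℚ, so A has no Jordan form over ℚ; the rational canonical form exists over any field.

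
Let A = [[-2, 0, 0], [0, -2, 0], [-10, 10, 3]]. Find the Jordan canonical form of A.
The characteristic polynomial is det(xI - A) = (x - 3)(x + 2)^2, so the eigenvalues are -2 (algebraic multiplicity 2), 3 (algebraic multiplicity 1).

For λ = -2: rank(A + 2I) = 1. The eigenspace has dimension 3 - 1 = 2, so there are 2 Jordan blocks; the rank sequence gives block sizes [1, 1].

For λ = 3: algebraic multiplicity 1 gives one 1×1 block.

Assembling the blocks gives the Jordan form J above.

J = [[-2, 0, 0], [0, -2, 0], [0, 0, 3]]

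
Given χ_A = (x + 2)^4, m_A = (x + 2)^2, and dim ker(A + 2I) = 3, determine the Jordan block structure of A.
Jordan blocks: (-2, 2), (-2, 1), (-2, 1)

λ = -2: algebraic multiplicity 4 (exponent in χ_A), largest block size 2 (exponent in m_A), 3 blocks (geometric multiplicity). These force block sizes [2, 1, 1].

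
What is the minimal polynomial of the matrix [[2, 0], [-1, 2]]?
m_A(x) = (x - 2)^2

The characteristic polynomial factors as (x - 2)^2. The minimal polynomial is ∏(x - λ)^{k_λ} where k_λ is the size of the largest Jordan block at λ.

For λ = 2: rank(A - 2I) = 1, and the largest Jordan block has size 2 (the smallest k with rank((A - 2I)^k) = rank((A - 2I)^(k+1))).

So m_A(x) = (x - 2)^2.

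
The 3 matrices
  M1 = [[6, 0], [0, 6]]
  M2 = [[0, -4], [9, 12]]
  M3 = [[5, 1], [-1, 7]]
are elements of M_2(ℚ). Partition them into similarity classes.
Characteristic polynomials: χ_{M1} = (x - 6)^2, χ_{M2} = (x - 6)^2, χ_{M3} = (x - 6)^2.

{M1}: invariant factors x - 6, x - 6.

{M2, M3}: invariant factors (x - 6)^2.

Matrices are similar if and only if their invariant-factor lists agree; the partition into similarity classes is {M1}, {M2, M3}.

2 classes: {M1}, {M2, M3}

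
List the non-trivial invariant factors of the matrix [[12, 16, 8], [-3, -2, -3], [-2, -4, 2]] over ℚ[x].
x - 4, (x - 4)^2

The Jordan structure of A has elementary divisors (x - 4)^2, (x - 4). Arranging the block sizes at each eigenvalue in decreasing order and taking row products gives the invariant factors.

Invariant factors (smallest first, each dividing the next): x - 4, (x - 4)^2.

Check: the last factor (x - 4)^2 is the minimal polynomial, and the product (x - 4)^3 is the characteristic polynomial.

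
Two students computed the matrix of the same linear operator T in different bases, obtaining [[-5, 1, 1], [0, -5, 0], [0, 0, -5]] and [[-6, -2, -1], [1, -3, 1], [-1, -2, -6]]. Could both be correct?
Two matrices over a field are similar if and only if they have the same invariant factors.

Both A and B have characteristic polynomial (x + 5)^3 and minimal polynomial (x + 5)^2. Computing further, both have invariant factors x + 5, (x + 5)^2. Hence A and B are similar.

Yes.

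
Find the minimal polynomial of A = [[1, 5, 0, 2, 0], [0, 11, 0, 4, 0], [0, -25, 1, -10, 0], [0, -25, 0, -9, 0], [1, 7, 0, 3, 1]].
The characteristic polynomial factors as (x - 1)^5. The minimal polynomial is ∏(x - λ)^{k_λ} where k_λ is the size of the largest Jordan block at λ.

For λ = 1: rank(A - I) = 2, and the largest Jordan block has size 2 (the smallest k with rank((A - I)^k) = rank((A - I)^(k+1))).

So m_A(x) = (x - 1)^2.

m_A(x) = (x - 1)^2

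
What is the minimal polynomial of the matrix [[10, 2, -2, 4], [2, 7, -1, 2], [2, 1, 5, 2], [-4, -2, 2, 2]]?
m_A(x) = (x - 6)^2

The characteristic polynomial factors as (x - 6)^4. The minimal polynomial is ∏(x - λ)^{k_λ} where k_λ is the size of the largest Jordan block at λ.

For λ = 6: rank(A - 6I) = 1, and the largest Jordan block has size 2 (the smallest k with rank((A - 6I)^k) = rank((A - 6I)^(k+1))).

So m_A(x) = (x - 6)^2.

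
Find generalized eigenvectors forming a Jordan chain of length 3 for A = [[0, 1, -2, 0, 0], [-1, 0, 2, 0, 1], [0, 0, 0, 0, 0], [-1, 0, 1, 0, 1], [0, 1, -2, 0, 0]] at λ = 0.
We seek v_1 ∈ ker(A^3) \ ker(A^2), then set v_{i+1} = A v_i.

One such chain is v_1 = [[0, 2, 1, 0, -1]]^T, v_2 = [[0, 1, 0, 0, 0]]^T, v_3 = [[1, 0, 0, 0, 1]]^T. Check: A v_3 = [[0, 0, 0, 0, 0]]^T = 0.

v_1 = [[0, 2, 1, 0, -1]]^T, v_2 = [[0, 1, 0, 0, 0]]^T, v_3 = [[1, 0, 0, 0, 1]]^T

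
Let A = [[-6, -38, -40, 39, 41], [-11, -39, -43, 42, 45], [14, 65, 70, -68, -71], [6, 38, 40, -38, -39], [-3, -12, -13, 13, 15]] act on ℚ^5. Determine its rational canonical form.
The invariant factors of A (the non-unit diagonal entries of the Smith normal form of xI - A over ℚ[x]) are x(x^2 - x + 6)^2, each dividing the next. The characteristic polynomial is their product, x(x^2 - x + 6)^2.

The rational canonical form is the block-diagonal matrix of companion matrices C(f_i):
R = [[0, 0, 0, 0, 0], [1, 0, 0, 0, -36], [0, 1, 0, 0, 12], [0, 0, 1, 0, -13], [0, 0, 0, 1, 2]].

Note the characteristic polynomial does not split into linear factors over ℚ, so A has no Jordan form over ℚ; the rational canonical form exists over any field.

R = [[0, 0, 0, 0, 0], [1, 0, 0, 0, -36], [0, 1, 0, 0, 12], [0, 0, 1, 0, -13], [0, 0, 0, 1, 2]]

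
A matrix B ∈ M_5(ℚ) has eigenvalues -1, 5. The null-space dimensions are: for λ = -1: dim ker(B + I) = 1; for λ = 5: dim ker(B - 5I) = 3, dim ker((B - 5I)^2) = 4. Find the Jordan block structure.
λ = -1: successive nullity increments [1] count blocks of size ≥ k; block sizes are [1].
λ = 5: successive nullity increments [3, 1] count blocks of size ≥ k; block sizes are [2, 1, 1].

Jordan blocks: (-1, 1), (5, 2), (5, 1), (5, 1)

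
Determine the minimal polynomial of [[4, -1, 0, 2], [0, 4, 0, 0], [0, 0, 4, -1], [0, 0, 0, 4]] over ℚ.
m_A(x) = (x - 4)^2

The characteristic polynomial factors as (x - 4)^4. The minimal polynomial is ∏(x - λ)^{k_λ} where k_λ is the size of the largest Jordan block at λ.

For λ = 4: rank(A - 4I) = 2, and the largest Jordan block has size 2 (the smallest k with rank((A - 4I)^k) = rank((A - 4I)^(k+1))).

So m_A(x) = (x - 4)^2.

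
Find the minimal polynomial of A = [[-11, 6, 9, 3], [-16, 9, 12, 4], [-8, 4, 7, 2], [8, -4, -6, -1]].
The characteristic polynomial factors as (x - 1)^4. The minimal polynomial is ∏(x - λ)^{k_λ} where k_λ is the size of the largest Jordan block at λ.

For λ = 1: rank(A - I) = 1, and the largest Jordan block has size 2 (the smallest k with rank((A - I)^k) = rank((A - I)^(k+1))).

So m_A(x) = (x - 1)^2.

m_A(x) = (x - 1)^2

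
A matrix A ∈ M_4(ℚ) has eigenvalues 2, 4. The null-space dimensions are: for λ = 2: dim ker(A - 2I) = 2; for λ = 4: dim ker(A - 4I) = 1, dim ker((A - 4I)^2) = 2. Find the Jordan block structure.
Jordan blocks: (2, 1), (2, 1), (4, 2)

λ = 2: successive nullity increments [2] count blocks of size ≥ k; block sizes are [1, 1].
λ = 4: successive nullity increments [1, 1] count blocks of size ≥ k; block sizes are [2].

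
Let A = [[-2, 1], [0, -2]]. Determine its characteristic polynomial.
χ_A(x) = (x + 2)^2

xI - A = [[x + 2, -1], [0, x + 2]].

Expanding det(xI - A) along the first row:
det(xI - A) = + (x + 2)·det([[x + 2]]) - (-1)·det([[0]]).

Evaluating gives χ_A(x) = x^2 + 4x + 4 = (x + 2)^2.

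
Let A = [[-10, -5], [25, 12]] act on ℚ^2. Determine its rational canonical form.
R = [[0, -5], [1, 2]]

The invariant factors of A (the non-unit diagonal entries of the Smith normal form of xI - A over ℚ[x]) are x^2 - 2x + 5, each dividing the next. The characteristic polynomial is their product, x^2 - 2x + 5.

The rational canonical form is the block-diagonal matrix of companion matrices C(f_i):
R = [[0, -5], [1, 2]].

Note the characteristic polynomial does not split into linear factors over ℚ, so A has no Jordan form over ℚ; the rational canonical form exists over any field.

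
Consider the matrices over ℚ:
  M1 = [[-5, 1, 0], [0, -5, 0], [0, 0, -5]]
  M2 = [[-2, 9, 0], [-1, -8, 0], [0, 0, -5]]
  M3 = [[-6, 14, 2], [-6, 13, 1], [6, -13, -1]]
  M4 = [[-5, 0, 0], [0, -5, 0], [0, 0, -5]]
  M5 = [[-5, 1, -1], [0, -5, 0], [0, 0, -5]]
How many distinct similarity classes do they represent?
3 classes: {M1, M2, M5}, {M3}, {M4}

Characteristic polynomials: χ_{M1} = (x + 5)^3, χ_{M2} = (x + 5)^3, χ_{M3} = x^2(x - 6), χ_{M4} = (x + 5)^3, χ_{M5} = (x + 5)^3.

{M1, M2, M5}: invariant factors x + 5, (x + 5)^2.

{M3}: invariant factors x^2(x - 6).

{M4}: invariant factors x + 5, x + 5, x + 5.

Matrices are similar if and only if their invariant-factor lists agree; the partition into similarity classes is {M1, M2, M5}, {M3}, {M4}.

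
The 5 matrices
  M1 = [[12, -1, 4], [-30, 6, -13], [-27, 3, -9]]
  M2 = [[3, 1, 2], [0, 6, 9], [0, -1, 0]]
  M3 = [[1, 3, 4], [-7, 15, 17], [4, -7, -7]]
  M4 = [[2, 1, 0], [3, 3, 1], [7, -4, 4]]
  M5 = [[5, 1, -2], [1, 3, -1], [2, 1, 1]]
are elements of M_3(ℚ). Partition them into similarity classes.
1 class: {M1, M2, M3, M4, M5}

Characteristic polynomials: χ_{M1} = (x - 3)^3, χ_{M2} = (x - 3)^3, χ_{M3} = (x - 3)^3, χ_{M4} = (x - 3)^3, χ_{M5} = (x - 3)^3.

{M1, M2, M3, M4, M5}: invariant factors (x - 3)^3.

Matrices are similar if and only if their invariant-factor lists agree; the partition into similarity classes is {M1, M2, M3, M4, M5}.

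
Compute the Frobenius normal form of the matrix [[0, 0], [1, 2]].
R = [[0, 0], [1, 2]]

The invariant factors of A (the non-unit diagonal entries of the Smith normal form of xI - A over ℚ[x]) are x(x - 2), each dividing the next. The characteristic polynomial is their product, x(x - 2).

The rational canonical form is the block-diagonal matrix of companion matrices C(f_i):
R = [[0, 0], [1, 2]].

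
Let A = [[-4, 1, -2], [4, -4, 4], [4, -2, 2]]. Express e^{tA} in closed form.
e^{tA} = [[(1 - 2*t)*e^{-2*t}, t*e^{-2*t}, -2*t*e^{-2*t}], [4*t*e^{-2*t}, (1 - 2*t)*e^{-2*t}, 4*t*e^{-2*t}], [4*t*e^{-2*t}, -2*t*e^{-2*t}, (4*t + 1)*e^{-2*t}]]

A has Jordan form J = [[-2, 1, 0], [0, -2, 0], [0, 0, -2]] with A = PJP^{-1}, so e^{tA} = P e^{tJ} P^{-1}.

For a Jordan block J_k(λ), e^{tJ_k(λ)} = e^{λt} · (I + tN + t^2 N^2/2! + ... + t^{k-1} N^{k-1}/(k-1)!) where N is the nilpotent superdiagonal part.

Assembling the blocks and conjugating back gives the entries of e^{tA} as shown above.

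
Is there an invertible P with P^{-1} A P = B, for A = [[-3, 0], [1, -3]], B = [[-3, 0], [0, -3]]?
No.

Both have characteristic polynomial (x + 3)^2, but the minimal polynomial of A is (x + 3)^2 while the minimal polynomial of B is x + 3. The minimal polynomial is a similarity invariant, so A and B are not similar.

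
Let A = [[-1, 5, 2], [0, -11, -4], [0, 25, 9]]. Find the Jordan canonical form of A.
J = [[-1, 1, 0], [0, -1, 0], [0, 0, -1]]

The characteristic polynomial is det(xI - A) = (x + 1)^3, so the eigenvalues are -1 (algebraic multiplicity 3).

For λ = -1: rank(A + I) = 1, rank((A + I)^2) = 0. The eigenspace has dimension 3 - 1 = 2, so there are 2 Jordan blocks; the rank sequence gives block sizes [2, 1].

Assembling the blocks gives the Jordan form J above.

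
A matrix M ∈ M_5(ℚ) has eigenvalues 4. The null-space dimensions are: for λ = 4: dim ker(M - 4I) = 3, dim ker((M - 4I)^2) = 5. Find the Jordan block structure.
Jordan blocks: (4, 2), (4, 2), (4, 1)

λ = 4: successive nullity increments [3, 2] count blocks of size ≥ k; block sizes are [2, 2, 1].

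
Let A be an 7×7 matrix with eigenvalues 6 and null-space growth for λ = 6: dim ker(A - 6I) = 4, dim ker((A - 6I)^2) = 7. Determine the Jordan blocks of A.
Jordan blocks: (6, 2), (6, 2), (6, 2), (6, 1)

λ = 6: successive nullity increments [4, 3] count blocks of size ≥ k; block sizes are [2, 2, 2, 1].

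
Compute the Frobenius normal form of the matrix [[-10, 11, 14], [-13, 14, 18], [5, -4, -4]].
The invariant factors of A (the non-unit diagonal entries of the Smith normal form of xI - A over ℚ[x]) are (x + 3)(x^2 - 3x - 2), each dividing the next. The characteristic polynomial is their product, (x + 3)(x^2 - 3x - 2).

The rational canonical form is the block-diagonal matrix of companion matrices C(f_i):
R = [[0, 0, 6], [1, 0, 11], [0, 1, 0]].

Note the characteristic polynomial does not split into linear factors over ℚ, so A has no Jordan form over ℚ; the rational canonical form exists over any field.

R = [[0, 0, 6], [1, 0, 11], [0, 1, 0]]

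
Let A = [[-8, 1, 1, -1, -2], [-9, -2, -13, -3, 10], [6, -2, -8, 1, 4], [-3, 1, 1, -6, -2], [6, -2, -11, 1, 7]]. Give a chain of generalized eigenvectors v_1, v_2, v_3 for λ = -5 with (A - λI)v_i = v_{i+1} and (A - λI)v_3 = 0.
v_1 = [[0, 1, 1, 0, 1]]^T, v_2 = [[0, 0, -1, 0, -1]]^T, v_3 = [[1, 3, -1, 1, -1]]^T

We seek v_1 ∈ ker((A + 5I)^3) \ ker((A + 5I)^2), then set v_{i+1} = (A + 5I) v_i.

One such chain is v_1 = [[0, 1, 1, 0, 1]]^T, v_2 = [[0, 0, -1, 0, -1]]^T, v_3 = [[1, 3, -1, 1, -1]]^T. Check: (A + 5I) v_3 = [[0, 0, 0, 0, 0]]^T = 0.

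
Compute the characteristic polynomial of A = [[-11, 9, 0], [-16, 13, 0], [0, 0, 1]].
χ_A(x) = (x - 1)^3

xI - A = [[x + 11, -9, 0], [16, x - 13, 0], [0, 0, x - 1]].

Expanding det(xI - A) along the first row:
det(xI - A) = + (x + 11)·det([[x - 13, 0], [0, x - 1]]) - (-9)·det([[16, 0], [0, x - 1]]) + (0)·det([[16, x - 13], [0, 0]]).

Evaluating gives χ_A(x) = x^3 - 3x^2 + 3x - 1 = (x - 1)^3.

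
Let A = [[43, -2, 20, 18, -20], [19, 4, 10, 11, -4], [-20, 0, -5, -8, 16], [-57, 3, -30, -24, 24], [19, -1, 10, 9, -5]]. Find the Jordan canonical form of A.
The characteristic polynomial is det(xI - A) = (x - 5)^3(x - 3)(x + 5), so the eigenvalues are -5 (algebraic multiplicity 1), 3 (algebraic multiplicity 1), 5 (algebraic multiplicity 3).

For λ = -5: algebraic multiplicity 1 gives one 1×1 block.

For λ = 3: algebraic multiplicity 1 gives one 1×1 block.

For λ = 5: rank(A - 5I) = 3, rank((A - 5I)^2) = 2. The eigenspace has dimension 5 - 3 = 2, so there are 2 Jordan blocks; the rank sequence gives block sizes [2, 1].

Assembling the blocks gives the Jordan form J above.

J = [[-5, 0, 0, 0, 0], [0, 3, 0, 0, 0], [0, 0, 5, 1, 0], [0, 0, 0, 5, 0], [0, 0, 0, 0, 5]]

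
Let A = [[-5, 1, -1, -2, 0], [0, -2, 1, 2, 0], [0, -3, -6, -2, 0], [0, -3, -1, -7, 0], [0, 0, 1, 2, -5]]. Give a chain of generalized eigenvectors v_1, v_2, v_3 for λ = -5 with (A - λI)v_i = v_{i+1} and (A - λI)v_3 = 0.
v_1 = [[2, 0, 1, 0, -2]]^T, v_2 = [[-1, 1, -1, -1, 1]]^T, v_3 = [[4, 0, 0, 0, -3]]^T

We seek v_1 ∈ ker((A + 5I)^3) \ ker((A + 5I)^2), then set v_{i+1} = (A + 5I) v_i.

One such chain is v_1 = [[2, 0, 1, 0, -2]]^T, v_2 = [[-1, 1, -1, -1, 1]]^T, v_3 = [[4, 0, 0, 0, -3]]^T. Check: (A + 5I) v_3 = [[0, 0, 0, 0, 0]]^T = 0.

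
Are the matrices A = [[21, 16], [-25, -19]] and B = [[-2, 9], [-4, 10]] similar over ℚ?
No.

trace(A) = 2 but trace(B) = 8. The trace is a similarity invariant, so A and B are not similar.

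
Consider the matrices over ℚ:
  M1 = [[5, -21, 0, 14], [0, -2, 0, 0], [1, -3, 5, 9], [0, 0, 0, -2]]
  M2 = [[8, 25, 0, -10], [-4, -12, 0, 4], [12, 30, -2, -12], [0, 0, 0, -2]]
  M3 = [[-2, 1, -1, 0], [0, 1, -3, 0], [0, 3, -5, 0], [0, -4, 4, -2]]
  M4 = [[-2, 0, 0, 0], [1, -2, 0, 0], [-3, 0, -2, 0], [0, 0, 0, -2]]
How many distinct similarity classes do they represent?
2 classes: {M1}, {M2, M3, M4}

Characteristic polynomials: χ_{M1} = (x - 5)^2(x + 2)^2, χ_{M2} = (x + 2)^4, χ_{M3} = (x + 2)^4, χ_{M4} = (x + 2)^4.

{M1}: invariant factors x + 2, (x - 5)^2(x + 2).

{M2, M3, M4}: invariant factors x + 2, x + 2, (x + 2)^2.

Matrices are similar if and only if their invariant-factor lists agree; the partition into similarity classes is {M1}, {M2, M3, M4}.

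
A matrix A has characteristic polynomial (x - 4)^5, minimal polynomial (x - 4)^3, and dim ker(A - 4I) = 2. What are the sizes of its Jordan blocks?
λ = 4: algebraic multiplicity 5 (exponent in χ_A), largest block size 3 (exponent in m_A), 2 blocks (geometric multiplicity). These force block sizes [3, 2].

Jordan blocks: (4, 3), (4, 2)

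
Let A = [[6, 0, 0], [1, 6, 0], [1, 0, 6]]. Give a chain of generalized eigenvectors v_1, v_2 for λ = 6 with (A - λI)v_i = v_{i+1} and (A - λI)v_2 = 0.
We seek v_1 ∈ ker((A - 6I)^2) \ ker(A - 6I), then set v_{i+1} = (A - 6I) v_i.

One such chain is v_1 = [[1, 0, 1]]^T, v_2 = [[0, 1, 1]]^T. Check: (A - 6I) v_2 = [[0, 0, 0]]^T = 0.

v_1 = [[1, 0, 1]]^T, v_2 = [[0, 1, 1]]^T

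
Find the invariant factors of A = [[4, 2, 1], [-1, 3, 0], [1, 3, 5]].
(x - 4)^3

The Jordan structure of A has elementary divisors (x - 4)^3. Arranging the block sizes at each eigenvalue in decreasing order and taking row products gives the invariant factors.

Invariant factors (smallest first, each dividing the next): (x - 4)^3.

Check: the last factor (x - 4)^3 is the minimal polynomial, and the product (x - 4)^3 is the characteristic polynomial.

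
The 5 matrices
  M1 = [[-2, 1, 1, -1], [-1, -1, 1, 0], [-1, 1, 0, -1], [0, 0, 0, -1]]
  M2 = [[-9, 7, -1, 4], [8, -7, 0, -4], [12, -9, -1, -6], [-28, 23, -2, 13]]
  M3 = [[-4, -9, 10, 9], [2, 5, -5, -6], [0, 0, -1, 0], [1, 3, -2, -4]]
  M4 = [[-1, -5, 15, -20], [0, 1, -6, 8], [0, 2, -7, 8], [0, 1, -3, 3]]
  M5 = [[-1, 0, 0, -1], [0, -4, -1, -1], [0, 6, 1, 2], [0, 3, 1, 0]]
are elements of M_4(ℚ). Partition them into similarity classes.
2 classes: {M1, M2, M3, M5}, {M4}

Characteristic polynomials: χ_{M1} = (x + 1)^4, χ_{M2} = (x + 1)^4, χ_{M3} = (x + 1)^4, χ_{M4} = (x + 1)^4, χ_{M5} = (x + 1)^4.

{M1, M2, M3, M5}: invariant factors x + 1, (x + 1)^3.

{M4}: invariant factors x + 1, x + 1, (x + 1)^2.

Matrices are similar if and only if their invariant-factor lists agree; the partition into similarity classes is {M1, M2, M3, M5}, {M4}.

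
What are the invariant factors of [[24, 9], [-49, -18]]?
(x - 3)^2

The Jordan structure of A has elementary divisors (x - 3)^2. Arranging the block sizes at each eigenvalue in decreasing order and taking row products gives the invariant factors.

Invariant factors (smallest first, each dividing the next): (x - 3)^2.

Check: the last factor (x - 3)^2 is the minimal polynomial, and the product (x - 3)^2 is the characteristic polynomial.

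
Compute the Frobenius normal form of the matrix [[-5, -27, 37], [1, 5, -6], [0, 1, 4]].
The invariant factors of A (the non-unit diagonal entries of the Smith normal form of xI - A over ℚ[x]) are (x - 3)(x^2 - x + 5), each dividing the next. The characteristic polynomial is their product, (x - 3)(x^2 - x + 5).

The rational canonical form is the block-diagonal matrix of companion matrices C(f_i):
R = [[0, 0, 15], [1, 0, -8], [0, 1, 4]].

Note the characteristic polynomial does not split into linear factors over ℚ, so A has no Jordan form over ℚ; the rational canonical form exists over any field.

R = [[0, 0, 15], [1, 0, -8], [0, 1, 4]]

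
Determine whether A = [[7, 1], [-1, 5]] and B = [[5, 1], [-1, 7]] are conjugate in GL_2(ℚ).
Two matrices over a field are similar if and only if they have the same invariant factors.

Both A and B have characteristic polynomial (x - 6)^2 and minimal polynomial (x - 6)^2. Computing further, both have invariant factors (x - 6)^2. Hence A and B are similar.

Yes.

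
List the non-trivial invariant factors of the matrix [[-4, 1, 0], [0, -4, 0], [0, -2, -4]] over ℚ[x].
The Jordan structure of A has elementary divisors (x + 4)^2, (x + 4). Arranging the block sizes at each eigenvalue in decreasing order and taking row products gives the invariant factors.

Invariant factors (smallest first, each dividing the next): x + 4, (x + 4)^2.

Check: the last factor (x + 4)^2 is the minimal polynomial, and the product (x + 4)^3 is the characteristic polynomial.

x + 4, (x + 4)^2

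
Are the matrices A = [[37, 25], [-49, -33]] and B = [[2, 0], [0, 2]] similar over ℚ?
No.

Both have characteristic polynomial (x - 2)^2, but the minimal polynomial of A is (x - 2)^2 while the minimal polynomial of B is x - 2. The minimal polynomial is a similarity invariant, so A and B are not similar.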